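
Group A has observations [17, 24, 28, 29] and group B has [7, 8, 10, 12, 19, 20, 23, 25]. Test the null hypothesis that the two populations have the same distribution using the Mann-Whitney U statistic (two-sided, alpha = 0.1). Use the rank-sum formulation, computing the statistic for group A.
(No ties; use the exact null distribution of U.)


Step 1: Combine and sort all 12 observations; assign midranks.
sorted (value, group): (7,Y), (8,Y), (10,Y), (12,Y), (17,X), (19,Y), (20,Y), (23,Y), (24,X), (25,Y), (28,X), (29,X)
ranks: 7->1, 8->2, 10->3, 12->4, 17->5, 19->6, 20->7, 23->8, 24->9, 25->10, 28->11, 29->12
Step 2: Rank sum for X: R1 = 5 + 9 + 11 + 12 = 37.
Step 3: U_X = R1 - n1(n1+1)/2 = 37 - 4*5/2 = 37 - 10 = 27.
       U_Y = n1*n2 - U_X = 32 - 27 = 5.
Step 4: No ties, so the exact null distribution of U (based on enumerating the C(12,4) = 495 equally likely rank assignments) gives the two-sided p-value.
Step 5: p-value = 0.072727; compare to alpha = 0.1. reject H0.

U_X = 27, p = 0.072727, reject H0 at alpha = 0.1.


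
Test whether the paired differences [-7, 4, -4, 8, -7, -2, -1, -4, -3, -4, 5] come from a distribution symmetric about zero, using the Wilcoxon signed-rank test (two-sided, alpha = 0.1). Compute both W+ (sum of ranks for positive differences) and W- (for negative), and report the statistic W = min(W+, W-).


Step 1: Drop any zero differences (none here) and take |d_i|.
|d| = [7, 4, 4, 8, 7, 2, 1, 4, 3, 4, 5]
Step 2: Midrank |d_i| (ties get averaged ranks).
ranks: |7|->9.5, |4|->5.5, |4|->5.5, |8|->11, |7|->9.5, |2|->2, |1|->1, |4|->5.5, |3|->3, |4|->5.5, |5|->8
Step 3: Attach original signs; sum ranks with positive sign and with negative sign.
W+ = 5.5 + 11 + 8 = 24.5
W- = 9.5 + 5.5 + 9.5 + 2 + 1 + 5.5 + 3 + 5.5 = 41.5
(Check: W+ + W- = 66 should equal n(n+1)/2 = 66.)
Step 4: Test statistic W = min(W+, W-) = 24.5.
Step 5: Ties in |d|, so use the tie-corrected normal approximation.
        E[W] = n(n+1)/4 = 11*12/4 = 33.
        Tie groups: |d|=4 (t=4), |d|=7 (t=2); sum(t^3 - t) = 66.
        Var[W] = n(n+1)(2n+1)/24 - sum(t^3-t)/48 = 3036/24 - 66/48 = 125.125.
        z = (W - E[W]) / sqrt(Var[W]) = (24.5 - 33) / 11.1859 = -0.7599.
        Two-sided p = 2*Phi(z) = 0.447324.
Step 6: alpha = 0.1. fail to reject H0.

W+ = 24.5, W- = 41.5, W = min = 24.5, p = 0.447324, fail to reject H0.


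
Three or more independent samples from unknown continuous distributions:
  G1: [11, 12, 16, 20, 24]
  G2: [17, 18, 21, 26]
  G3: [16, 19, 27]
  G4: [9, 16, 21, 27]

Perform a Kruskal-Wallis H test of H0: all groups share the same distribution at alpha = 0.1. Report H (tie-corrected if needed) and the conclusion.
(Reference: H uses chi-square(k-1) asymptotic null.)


Step 1: Combine all N = 16 observations and assign midranks.
sorted (value, group, rank): (9,G4,1), (11,G1,2), (12,G1,3), (16,G1,5), (16,G3,5), (16,G4,5), (17,G2,7), (18,G2,8), (19,G3,9), (20,G1,10), (21,G2,11.5), (21,G4,11.5), (24,G1,13), (26,G2,14), (27,G3,15.5), (27,G4,15.5)
Step 2: Sum ranks within each group.
R_1 = 33 (n_1 = 5)
R_2 = 40.5 (n_2 = 4)
R_3 = 29.5 (n_3 = 3)
R_4 = 33 (n_4 = 4)
Step 3: H = 12/(N(N+1)) * sum(R_i^2/n_i) - 3(N+1)
     = 12/(16*17) * (33^2/5 + 40.5^2/4 + 29.5^2/3 + 33^2/4) - 3*17
     = 0.044118 * 1190.2 - 51
     = 1.508640.
Step 4: Ties present; correction factor C = 1 - 36/(16^3 - 16) = 0.991176. Corrected H = 1.508640 / 0.991176 = 1.522070.
Step 5: Under H0, H ~ chi^2(3); p-value = 0.677186.
Step 6: alpha = 0.1. fail to reject H0.

H = 1.5221, df = 3, p = 0.677186, fail to reject H0.


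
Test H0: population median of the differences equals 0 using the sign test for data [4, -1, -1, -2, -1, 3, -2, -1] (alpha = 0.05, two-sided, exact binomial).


Step 1: Discard zero differences. Original n = 8; n_eff = number of nonzero differences = 8.
Nonzero differences (with sign): +4, -1, -1, -2, -1, +3, -2, -1
Step 2: Count signs: positive = 2, negative = 6.
Step 3: Under H0: P(positive) = 0.5, so the number of positives S ~ Bin(8, 0.5).
Step 4: Two-sided exact p-value = sum of Bin(8,0.5) probabilities at or below the observed probability = 0.289062.
Step 5: alpha = 0.05. fail to reject H0.

n_eff = 8, pos = 2, neg = 6, p = 0.289062, fail to reject H0.


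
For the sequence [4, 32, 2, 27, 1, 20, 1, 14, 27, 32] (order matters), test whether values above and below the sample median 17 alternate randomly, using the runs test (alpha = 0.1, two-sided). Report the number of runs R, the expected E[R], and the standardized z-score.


Step 1: Compute median = 17; label A = above, B = below.
Labels in order: BABABABBAA  (n_A = 5, n_B = 5)
Step 2: Count runs R = 8.
Step 3: Under H0 (random ordering), E[R] = 2*n_A*n_B/(n_A+n_B) + 1 = 2*5*5/10 + 1 = 6.0000.
        Var[R] = 2*n_A*n_B*(2*n_A*n_B - n_A - n_B) / ((n_A+n_B)^2 * (n_A+n_B-1)) = 2000/900 = 2.2222.
        SD[R] = 1.4907.
Step 4: Continuity-corrected z = (R - 0.5 - E[R]) / SD[R] = (8 - 0.5 - 6.0000) / 1.4907 = 1.0062.
Step 5: Two-sided p-value via normal approximation = 2*(1 - Phi(|z|)) = 0.314305.
Step 6: alpha = 0.1. fail to reject H0.

R = 8, z = 1.0062, p = 0.314305, fail to reject H0.


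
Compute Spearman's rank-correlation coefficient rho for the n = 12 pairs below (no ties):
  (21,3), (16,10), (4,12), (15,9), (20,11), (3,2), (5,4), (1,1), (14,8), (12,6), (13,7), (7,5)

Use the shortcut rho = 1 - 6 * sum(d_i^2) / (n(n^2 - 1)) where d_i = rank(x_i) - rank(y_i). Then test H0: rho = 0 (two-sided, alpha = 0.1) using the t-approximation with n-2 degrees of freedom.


Step 1: Rank x and y separately (midranks; no ties here).
rank(x): 21->12, 16->10, 4->3, 15->9, 20->11, 3->2, 5->4, 1->1, 14->8, 12->6, 13->7, 7->5
rank(y): 3->3, 10->10, 12->12, 9->9, 11->11, 2->2, 4->4, 1->1, 8->8, 6->6, 7->7, 5->5
Step 2: d_i = R_x(i) - R_y(i); compute d_i^2.
  (12-3)^2=81, (10-10)^2=0, (3-12)^2=81, (9-9)^2=0, (11-11)^2=0, (2-2)^2=0, (4-4)^2=0, (1-1)^2=0, (8-8)^2=0, (6-6)^2=0, (7-7)^2=0, (5-5)^2=0
sum(d^2) = 162.
Step 3: rho = 1 - 6*162 / (12*(12^2 - 1)) = 1 - 972/1716 = 0.433566.
Step 4: Under H0, t = rho * sqrt((n-2)/(1-rho^2)) = 1.5215 ~ t(10).
Step 5: Two-sided p-value from the t-distribution with 10 df = 0.159106.
Step 6: alpha = 0.1. fail to reject H0.

rho = 0.4336, p = 0.159106, fail to reject H0 at alpha = 0.1.


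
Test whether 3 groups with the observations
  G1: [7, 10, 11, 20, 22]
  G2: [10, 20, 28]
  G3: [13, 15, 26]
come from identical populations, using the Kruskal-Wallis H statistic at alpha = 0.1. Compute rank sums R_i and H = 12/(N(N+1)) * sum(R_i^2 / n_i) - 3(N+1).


Step 1: Combine all N = 11 observations and assign midranks.
sorted (value, group, rank): (7,G1,1), (10,G1,2.5), (10,G2,2.5), (11,G1,4), (13,G3,5), (15,G3,6), (20,G1,7.5), (20,G2,7.5), (22,G1,9), (26,G3,10), (28,G2,11)
Step 2: Sum ranks within each group.
R_1 = 24 (n_1 = 5)
R_2 = 21 (n_2 = 3)
R_3 = 21 (n_3 = 3)
Step 3: H = 12/(N(N+1)) * sum(R_i^2/n_i) - 3(N+1)
     = 12/(11*12) * (24^2/5 + 21^2/3 + 21^2/3) - 3*12
     = 0.090909 * 409.2 - 36
     = 1.200000.
Step 4: Ties present; correction factor C = 1 - 12/(11^3 - 11) = 0.990909. Corrected H = 1.200000 / 0.990909 = 1.211009.
Step 5: Under H0, H ~ chi^2(2); p-value = 0.545799.
Step 6: alpha = 0.1. fail to reject H0.

H = 1.2110, df = 2, p = 0.545799, fail to reject H0.


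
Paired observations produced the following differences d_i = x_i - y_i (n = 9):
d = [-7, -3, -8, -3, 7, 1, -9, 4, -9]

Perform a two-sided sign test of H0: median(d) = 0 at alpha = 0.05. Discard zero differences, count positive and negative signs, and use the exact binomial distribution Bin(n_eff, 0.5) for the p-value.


Step 1: Discard zero differences. Original n = 9; n_eff = number of nonzero differences = 9.
Nonzero differences (with sign): -7, -3, -8, -3, +7, +1, -9, +4, -9
Step 2: Count signs: positive = 3, negative = 6.
Step 3: Under H0: P(positive) = 0.5, so the number of positives S ~ Bin(9, 0.5).
Step 4: Two-sided exact p-value = sum of Bin(9,0.5) probabilities at or below the observed probability = 0.507812.
Step 5: alpha = 0.05. fail to reject H0.

n_eff = 9, pos = 3, neg = 6, p = 0.507812, fail to reject H0.


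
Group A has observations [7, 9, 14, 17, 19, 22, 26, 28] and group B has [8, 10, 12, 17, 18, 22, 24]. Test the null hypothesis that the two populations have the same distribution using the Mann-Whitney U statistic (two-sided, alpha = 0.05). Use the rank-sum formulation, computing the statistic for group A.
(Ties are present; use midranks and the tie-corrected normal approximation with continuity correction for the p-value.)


Step 1: Combine and sort all 15 observations; assign midranks.
sorted (value, group): (7,X), (8,Y), (9,X), (10,Y), (12,Y), (14,X), (17,X), (17,Y), (18,Y), (19,X), (22,X), (22,Y), (24,Y), (26,X), (28,X)
ranks: 7->1, 8->2, 9->3, 10->4, 12->5, 14->6, 17->7.5, 17->7.5, 18->9, 19->10, 22->11.5, 22->11.5, 24->13, 26->14, 28->15
Step 2: Rank sum for X: R1 = 1 + 3 + 6 + 7.5 + 10 + 11.5 + 14 + 15 = 68.
Step 3: U_X = R1 - n1(n1+1)/2 = 68 - 8*9/2 = 68 - 36 = 32.
       U_Y = n1*n2 - U_X = 56 - 32 = 24.
Step 4: Ties are present, so use the tie-corrected normal approximation (with continuity correction) for the p-value.
Step 5: p-value = 0.684910; compare to alpha = 0.05. fail to reject H0.

U_X = 32, p = 0.684910, fail to reject H0 at alpha = 0.05.


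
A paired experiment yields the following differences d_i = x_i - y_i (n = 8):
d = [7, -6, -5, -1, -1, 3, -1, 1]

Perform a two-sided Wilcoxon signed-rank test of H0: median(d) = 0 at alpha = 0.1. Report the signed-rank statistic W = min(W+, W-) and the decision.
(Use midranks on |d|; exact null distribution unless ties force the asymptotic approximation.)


Step 1: Drop any zero differences (none here) and take |d_i|.
|d| = [7, 6, 5, 1, 1, 3, 1, 1]
Step 2: Midrank |d_i| (ties get averaged ranks).
ranks: |7|->8, |6|->7, |5|->6, |1|->2.5, |1|->2.5, |3|->5, |1|->2.5, |1|->2.5
Step 3: Attach original signs; sum ranks with positive sign and with negative sign.
W+ = 8 + 5 + 2.5 = 15.5
W- = 7 + 6 + 2.5 + 2.5 + 2.5 = 20.5
(Check: W+ + W- = 36 should equal n(n+1)/2 = 36.)
Step 4: Test statistic W = min(W+, W-) = 15.5.
Step 5: Ties in |d|, so use the tie-corrected normal approximation.
        E[W] = n(n+1)/4 = 8*9/4 = 18.
        Tie groups: |d|=1 (t=4); sum(t^3 - t) = 60.
        Var[W] = n(n+1)(2n+1)/24 - sum(t^3-t)/48 = 1224/24 - 60/48 = 49.75.
        z = (W - E[W]) / sqrt(Var[W]) = (15.5 - 18) / 7.0534 = -0.3544.
        Two-sided p = 2*Phi(z) = 0.723009.
Step 6: alpha = 0.1. fail to reject H0.

W+ = 15.5, W- = 20.5, W = min = 15.5, p = 0.723009, fail to reject H0.


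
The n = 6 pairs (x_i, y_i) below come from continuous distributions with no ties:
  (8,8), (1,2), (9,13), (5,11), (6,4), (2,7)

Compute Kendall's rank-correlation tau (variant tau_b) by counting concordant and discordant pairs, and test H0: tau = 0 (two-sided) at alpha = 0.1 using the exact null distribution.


Step 1: Enumerate the 15 unordered pairs (i,j) with i<j and classify each by sign(x_j-x_i) * sign(y_j-y_i).
  (1,2):dx=-7,dy=-6->C; (1,3):dx=+1,dy=+5->C; (1,4):dx=-3,dy=+3->D; (1,5):dx=-2,dy=-4->C
  (1,6):dx=-6,dy=-1->C; (2,3):dx=+8,dy=+11->C; (2,4):dx=+4,dy=+9->C; (2,5):dx=+5,dy=+2->C
  (2,6):dx=+1,dy=+5->C; (3,4):dx=-4,dy=-2->C; (3,5):dx=-3,dy=-9->C; (3,6):dx=-7,dy=-6->C
  (4,5):dx=+1,dy=-7->D; (4,6):dx=-3,dy=-4->C; (5,6):dx=-4,dy=+3->D
Step 2: C = 12, D = 3, total pairs = 15.
Step 3: tau = (C - D)/(n(n-1)/2) = (12 - 3)/15 = 0.600000.
Step 4: Exact two-sided p-value (enumerate n! = 720 permutations of y under H0): p = 0.136111.
Step 5: alpha = 0.1. fail to reject H0.

tau_b = 0.6000 (C=12, D=3), p = 0.136111, fail to reject H0.


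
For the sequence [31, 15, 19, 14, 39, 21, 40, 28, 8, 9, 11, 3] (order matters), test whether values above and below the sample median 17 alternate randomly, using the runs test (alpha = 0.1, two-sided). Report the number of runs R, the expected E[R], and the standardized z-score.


Step 1: Compute median = 17; label A = above, B = below.
Labels in order: ABABAAAABBBB  (n_A = 6, n_B = 6)
Step 2: Count runs R = 6.
Step 3: Under H0 (random ordering), E[R] = 2*n_A*n_B/(n_A+n_B) + 1 = 2*6*6/12 + 1 = 7.0000.
        Var[R] = 2*n_A*n_B*(2*n_A*n_B - n_A - n_B) / ((n_A+n_B)^2 * (n_A+n_B-1)) = 4320/1584 = 2.7273.
        SD[R] = 1.6514.
Step 4: Continuity-corrected z = (R + 0.5 - E[R]) / SD[R] = (6 + 0.5 - 7.0000) / 1.6514 = -0.3028.
Step 5: Two-sided p-value via normal approximation = 2*(1 - Phi(|z|)) = 0.762069.
Step 6: alpha = 0.1. fail to reject H0.

R = 6, z = -0.3028, p = 0.762069, fail to reject H0.


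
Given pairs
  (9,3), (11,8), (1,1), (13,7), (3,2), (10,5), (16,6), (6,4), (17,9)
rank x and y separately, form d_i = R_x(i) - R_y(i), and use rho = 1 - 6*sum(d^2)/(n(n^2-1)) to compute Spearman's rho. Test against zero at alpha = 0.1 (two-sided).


Step 1: Rank x and y separately (midranks; no ties here).
rank(x): 9->4, 11->6, 1->1, 13->7, 3->2, 10->5, 16->8, 6->3, 17->9
rank(y): 3->3, 8->8, 1->1, 7->7, 2->2, 5->5, 6->6, 4->4, 9->9
Step 2: d_i = R_x(i) - R_y(i); compute d_i^2.
  (4-3)^2=1, (6-8)^2=4, (1-1)^2=0, (7-7)^2=0, (2-2)^2=0, (5-5)^2=0, (8-6)^2=4, (3-4)^2=1, (9-9)^2=0
sum(d^2) = 10.
Step 3: rho = 1 - 6*10 / (9*(9^2 - 1)) = 1 - 60/720 = 0.916667.
Step 4: Under H0, t = rho * sqrt((n-2)/(1-rho^2)) = 6.0685 ~ t(7).
Step 5: Two-sided p-value from the t-distribution with 7 df = 0.000507.
Step 6: alpha = 0.1. reject H0.

rho = 0.9167, p = 0.000507, reject H0 at alpha = 0.1.


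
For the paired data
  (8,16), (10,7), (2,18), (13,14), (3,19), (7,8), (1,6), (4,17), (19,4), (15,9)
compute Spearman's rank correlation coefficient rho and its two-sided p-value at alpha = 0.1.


Step 1: Rank x and y separately (midranks; no ties here).
rank(x): 8->6, 10->7, 2->2, 13->8, 3->3, 7->5, 1->1, 4->4, 19->10, 15->9
rank(y): 16->7, 7->3, 18->9, 14->6, 19->10, 8->4, 6->2, 17->8, 4->1, 9->5
Step 2: d_i = R_x(i) - R_y(i); compute d_i^2.
  (6-7)^2=1, (7-3)^2=16, (2-9)^2=49, (8-6)^2=4, (3-10)^2=49, (5-4)^2=1, (1-2)^2=1, (4-8)^2=16, (10-1)^2=81, (9-5)^2=16
sum(d^2) = 234.
Step 3: rho = 1 - 6*234 / (10*(10^2 - 1)) = 1 - 1404/990 = -0.418182.
Step 4: Under H0, t = rho * sqrt((n-2)/(1-rho^2)) = -1.3021 ~ t(8).
Step 5: Two-sided p-value from the t-distribution with 8 df = 0.229113.
Step 6: alpha = 0.1. fail to reject H0.

rho = -0.4182, p = 0.229113, fail to reject H0 at alpha = 0.1.


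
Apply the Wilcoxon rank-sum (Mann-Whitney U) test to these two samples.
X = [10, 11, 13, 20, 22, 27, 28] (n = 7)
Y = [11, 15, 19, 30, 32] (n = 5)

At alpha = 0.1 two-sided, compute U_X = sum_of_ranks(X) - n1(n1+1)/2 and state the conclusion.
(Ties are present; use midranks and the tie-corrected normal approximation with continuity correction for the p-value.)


Step 1: Combine and sort all 12 observations; assign midranks.
sorted (value, group): (10,X), (11,X), (11,Y), (13,X), (15,Y), (19,Y), (20,X), (22,X), (27,X), (28,X), (30,Y), (32,Y)
ranks: 10->1, 11->2.5, 11->2.5, 13->4, 15->5, 19->6, 20->7, 22->8, 27->9, 28->10, 30->11, 32->12
Step 2: Rank sum for X: R1 = 1 + 2.5 + 4 + 7 + 8 + 9 + 10 = 41.5.
Step 3: U_X = R1 - n1(n1+1)/2 = 41.5 - 7*8/2 = 41.5 - 28 = 13.5.
       U_Y = n1*n2 - U_X = 35 - 13.5 = 21.5.
Step 4: Ties are present, so use the tie-corrected normal approximation (with continuity correction) for the p-value.
Step 5: p-value = 0.569088; compare to alpha = 0.1. fail to reject H0.

U_X = 13.5, p = 0.569088, fail to reject H0 at alpha = 0.1.


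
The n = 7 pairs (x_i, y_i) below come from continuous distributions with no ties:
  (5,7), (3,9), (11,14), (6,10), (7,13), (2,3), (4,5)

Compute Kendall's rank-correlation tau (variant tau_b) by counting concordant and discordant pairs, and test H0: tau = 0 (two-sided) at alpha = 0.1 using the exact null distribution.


Step 1: Enumerate the 21 unordered pairs (i,j) with i<j and classify each by sign(x_j-x_i) * sign(y_j-y_i).
  (1,2):dx=-2,dy=+2->D; (1,3):dx=+6,dy=+7->C; (1,4):dx=+1,dy=+3->C; (1,5):dx=+2,dy=+6->C
  (1,6):dx=-3,dy=-4->C; (1,7):dx=-1,dy=-2->C; (2,3):dx=+8,dy=+5->C; (2,4):dx=+3,dy=+1->C
  (2,5):dx=+4,dy=+4->C; (2,6):dx=-1,dy=-6->C; (2,7):dx=+1,dy=-4->D; (3,4):dx=-5,dy=-4->C
  (3,5):dx=-4,dy=-1->C; (3,6):dx=-9,dy=-11->C; (3,7):dx=-7,dy=-9->C; (4,5):dx=+1,dy=+3->C
  (4,6):dx=-4,dy=-7->C; (4,7):dx=-2,dy=-5->C; (5,6):dx=-5,dy=-10->C; (5,7):dx=-3,dy=-8->C
  (6,7):dx=+2,dy=+2->C
Step 2: C = 19, D = 2, total pairs = 21.
Step 3: tau = (C - D)/(n(n-1)/2) = (19 - 2)/21 = 0.809524.
Step 4: Exact two-sided p-value (enumerate n! = 5040 permutations of y under H0): p = 0.010714.
Step 5: alpha = 0.1. reject H0.

tau_b = 0.8095 (C=19, D=2), p = 0.010714, reject H0.


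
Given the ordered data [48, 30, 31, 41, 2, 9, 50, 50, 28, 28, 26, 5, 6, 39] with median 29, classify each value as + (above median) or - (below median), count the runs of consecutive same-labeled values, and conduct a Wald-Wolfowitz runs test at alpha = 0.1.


Step 1: Compute median = 29; label A = above, B = below.
Labels in order: AAAABBAABBBBBA  (n_A = 7, n_B = 7)
Step 2: Count runs R = 5.
Step 3: Under H0 (random ordering), E[R] = 2*n_A*n_B/(n_A+n_B) + 1 = 2*7*7/14 + 1 = 8.0000.
        Var[R] = 2*n_A*n_B*(2*n_A*n_B - n_A - n_B) / ((n_A+n_B)^2 * (n_A+n_B-1)) = 8232/2548 = 3.2308.
        SD[R] = 1.7974.
Step 4: Continuity-corrected z = (R + 0.5 - E[R]) / SD[R] = (5 + 0.5 - 8.0000) / 1.7974 = -1.3909.
Step 5: Two-sided p-value via normal approximation = 2*(1 - Phi(|z|)) = 0.164264.
Step 6: alpha = 0.1. fail to reject H0.

R = 5, z = -1.3909, p = 0.164264, fail to reject H0.


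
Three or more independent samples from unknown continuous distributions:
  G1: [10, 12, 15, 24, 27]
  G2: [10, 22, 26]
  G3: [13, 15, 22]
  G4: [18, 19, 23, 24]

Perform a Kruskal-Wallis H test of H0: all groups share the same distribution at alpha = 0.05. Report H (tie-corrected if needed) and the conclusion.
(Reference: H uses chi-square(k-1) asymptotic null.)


Step 1: Combine all N = 15 observations and assign midranks.
sorted (value, group, rank): (10,G1,1.5), (10,G2,1.5), (12,G1,3), (13,G3,4), (15,G1,5.5), (15,G3,5.5), (18,G4,7), (19,G4,8), (22,G2,9.5), (22,G3,9.5), (23,G4,11), (24,G1,12.5), (24,G4,12.5), (26,G2,14), (27,G1,15)
Step 2: Sum ranks within each group.
R_1 = 37.5 (n_1 = 5)
R_2 = 25 (n_2 = 3)
R_3 = 19 (n_3 = 3)
R_4 = 38.5 (n_4 = 4)
Step 3: H = 12/(N(N+1)) * sum(R_i^2/n_i) - 3(N+1)
     = 12/(15*16) * (37.5^2/5 + 25^2/3 + 19^2/3 + 38.5^2/4) - 3*16
     = 0.050000 * 980.479 - 48
     = 1.023958.
Step 4: Ties present; correction factor C = 1 - 24/(15^3 - 15) = 0.992857. Corrected H = 1.023958 / 0.992857 = 1.031325.
Step 5: Under H0, H ~ chi^2(3); p-value = 0.793673.
Step 6: alpha = 0.05. fail to reject H0.

H = 1.0313, df = 3, p = 0.793673, fail to reject H0.


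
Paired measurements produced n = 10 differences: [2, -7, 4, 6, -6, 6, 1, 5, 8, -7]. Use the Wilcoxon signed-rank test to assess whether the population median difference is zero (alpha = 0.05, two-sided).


Step 1: Drop any zero differences (none here) and take |d_i|.
|d| = [2, 7, 4, 6, 6, 6, 1, 5, 8, 7]
Step 2: Midrank |d_i| (ties get averaged ranks).
ranks: |2|->2, |7|->8.5, |4|->3, |6|->6, |6|->6, |6|->6, |1|->1, |5|->4, |8|->10, |7|->8.5
Step 3: Attach original signs; sum ranks with positive sign and with negative sign.
W+ = 2 + 3 + 6 + 6 + 1 + 4 + 10 = 32
W- = 8.5 + 6 + 8.5 = 23
(Check: W+ + W- = 55 should equal n(n+1)/2 = 55.)
Step 4: Test statistic W = min(W+, W-) = 23.
Step 5: Ties in |d|, so use the tie-corrected normal approximation.
        E[W] = n(n+1)/4 = 10*11/4 = 27.5.
        Tie groups: |d|=6 (t=3), |d|=7 (t=2); sum(t^3 - t) = 30.
        Var[W] = n(n+1)(2n+1)/24 - sum(t^3-t)/48 = 2310/24 - 30/48 = 95.625.
        z = (W - E[W]) / sqrt(Var[W]) = (23 - 27.5) / 9.7788 = -0.4602.
        Two-sided p = 2*Phi(z) = 0.645388.
Step 6: alpha = 0.05. fail to reject H0.

W+ = 32, W- = 23, W = min = 23, p = 0.645388, fail to reject H0.


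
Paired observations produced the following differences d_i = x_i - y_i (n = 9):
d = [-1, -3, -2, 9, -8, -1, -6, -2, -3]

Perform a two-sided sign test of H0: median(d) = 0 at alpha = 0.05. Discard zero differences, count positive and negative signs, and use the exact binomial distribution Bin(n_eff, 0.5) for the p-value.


Step 1: Discard zero differences. Original n = 9; n_eff = number of nonzero differences = 9.
Nonzero differences (with sign): -1, -3, -2, +9, -8, -1, -6, -2, -3
Step 2: Count signs: positive = 1, negative = 8.
Step 3: Under H0: P(positive) = 0.5, so the number of positives S ~ Bin(9, 0.5).
Step 4: Two-sided exact p-value = sum of Bin(9,0.5) probabilities at or below the observed probability = 0.039062.
Step 5: alpha = 0.05. reject H0.

n_eff = 9, pos = 1, neg = 8, p = 0.039062, reject H0.


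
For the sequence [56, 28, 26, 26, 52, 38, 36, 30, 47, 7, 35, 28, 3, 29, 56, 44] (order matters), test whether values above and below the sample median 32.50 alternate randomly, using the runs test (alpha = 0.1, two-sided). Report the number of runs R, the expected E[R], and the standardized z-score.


Step 1: Compute median = 32.50; label A = above, B = below.
Labels in order: ABBBAAABABABBBAA  (n_A = 8, n_B = 8)
Step 2: Count runs R = 9.
Step 3: Under H0 (random ordering), E[R] = 2*n_A*n_B/(n_A+n_B) + 1 = 2*8*8/16 + 1 = 9.0000.
        Var[R] = 2*n_A*n_B*(2*n_A*n_B - n_A - n_B) / ((n_A+n_B)^2 * (n_A+n_B-1)) = 14336/3840 = 3.7333.
        SD[R] = 1.9322.
Step 4: R = E[R], so z = 0 with no continuity correction.
Step 5: Two-sided p-value via normal approximation = 2*(1 - Phi(|z|)) = 1.000000.
Step 6: alpha = 0.1. fail to reject H0.

R = 9, z = 0.0000, p = 1.000000, fail to reject H0.


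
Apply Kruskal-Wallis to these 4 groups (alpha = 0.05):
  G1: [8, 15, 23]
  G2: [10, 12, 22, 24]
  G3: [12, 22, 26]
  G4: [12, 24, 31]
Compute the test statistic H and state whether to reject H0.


Step 1: Combine all N = 13 observations and assign midranks.
sorted (value, group, rank): (8,G1,1), (10,G2,2), (12,G2,4), (12,G3,4), (12,G4,4), (15,G1,6), (22,G2,7.5), (22,G3,7.5), (23,G1,9), (24,G2,10.5), (24,G4,10.5), (26,G3,12), (31,G4,13)
Step 2: Sum ranks within each group.
R_1 = 16 (n_1 = 3)
R_2 = 24 (n_2 = 4)
R_3 = 23.5 (n_3 = 3)
R_4 = 27.5 (n_4 = 3)
Step 3: H = 12/(N(N+1)) * sum(R_i^2/n_i) - 3(N+1)
     = 12/(13*14) * (16^2/3 + 24^2/4 + 23.5^2/3 + 27.5^2/3) - 3*14
     = 0.065934 * 665.5 - 42
     = 1.879121.
Step 4: Ties present; correction factor C = 1 - 36/(13^3 - 13) = 0.983516. Corrected H = 1.879121 / 0.983516 = 1.910615.
Step 5: Under H0, H ~ chi^2(3); p-value = 0.591165.
Step 6: alpha = 0.05. fail to reject H0.

H = 1.9106, df = 3, p = 0.591165, fail to reject H0.


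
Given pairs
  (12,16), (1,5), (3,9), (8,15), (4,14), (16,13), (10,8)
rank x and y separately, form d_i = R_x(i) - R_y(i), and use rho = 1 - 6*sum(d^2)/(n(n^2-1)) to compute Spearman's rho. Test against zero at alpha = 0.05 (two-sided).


Step 1: Rank x and y separately (midranks; no ties here).
rank(x): 12->6, 1->1, 3->2, 8->4, 4->3, 16->7, 10->5
rank(y): 16->7, 5->1, 9->3, 15->6, 14->5, 13->4, 8->2
Step 2: d_i = R_x(i) - R_y(i); compute d_i^2.
  (6-7)^2=1, (1-1)^2=0, (2-3)^2=1, (4-6)^2=4, (3-5)^2=4, (7-4)^2=9, (5-2)^2=9
sum(d^2) = 28.
Step 3: rho = 1 - 6*28 / (7*(7^2 - 1)) = 1 - 168/336 = 0.500000.
Step 4: Under H0, t = rho * sqrt((n-2)/(1-rho^2)) = 1.2910 ~ t(5).
Step 5: Two-sided p-value from the t-distribution with 5 df = 0.253170.
Step 6: alpha = 0.05. fail to reject H0.

rho = 0.5000, p = 0.253170, fail to reject H0 at alpha = 0.05.


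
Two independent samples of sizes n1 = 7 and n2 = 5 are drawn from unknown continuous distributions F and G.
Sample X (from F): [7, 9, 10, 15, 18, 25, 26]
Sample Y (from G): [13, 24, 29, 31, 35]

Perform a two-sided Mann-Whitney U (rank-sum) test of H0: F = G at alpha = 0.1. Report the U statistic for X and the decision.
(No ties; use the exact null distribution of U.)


Step 1: Combine and sort all 12 observations; assign midranks.
sorted (value, group): (7,X), (9,X), (10,X), (13,Y), (15,X), (18,X), (24,Y), (25,X), (26,X), (29,Y), (31,Y), (35,Y)
ranks: 7->1, 9->2, 10->3, 13->4, 15->5, 18->6, 24->7, 25->8, 26->9, 29->10, 31->11, 35->12
Step 2: Rank sum for X: R1 = 1 + 2 + 3 + 5 + 6 + 8 + 9 = 34.
Step 3: U_X = R1 - n1(n1+1)/2 = 34 - 7*8/2 = 34 - 28 = 6.
       U_Y = n1*n2 - U_X = 35 - 6 = 29.
Step 4: No ties, so the exact null distribution of U (based on enumerating the C(12,7) = 792 equally likely rank assignments) gives the two-sided p-value.
Step 5: p-value = 0.073232; compare to alpha = 0.1. reject H0.

U_X = 6, p = 0.073232, reject H0 at alpha = 0.1.


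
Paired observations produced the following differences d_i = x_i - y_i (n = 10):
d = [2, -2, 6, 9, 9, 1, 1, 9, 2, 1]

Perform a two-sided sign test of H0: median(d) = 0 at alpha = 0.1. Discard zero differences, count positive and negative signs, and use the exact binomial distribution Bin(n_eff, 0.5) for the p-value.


Step 1: Discard zero differences. Original n = 10; n_eff = number of nonzero differences = 10.
Nonzero differences (with sign): +2, -2, +6, +9, +9, +1, +1, +9, +2, +1
Step 2: Count signs: positive = 9, negative = 1.
Step 3: Under H0: P(positive) = 0.5, so the number of positives S ~ Bin(10, 0.5).
Step 4: Two-sided exact p-value = sum of Bin(10,0.5) probabilities at or below the observed probability = 0.021484.
Step 5: alpha = 0.1. reject H0.

n_eff = 10, pos = 9, neg = 1, p = 0.021484, reject H0.


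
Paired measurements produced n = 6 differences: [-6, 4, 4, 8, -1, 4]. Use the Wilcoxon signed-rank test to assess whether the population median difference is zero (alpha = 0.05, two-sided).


Step 1: Drop any zero differences (none here) and take |d_i|.
|d| = [6, 4, 4, 8, 1, 4]
Step 2: Midrank |d_i| (ties get averaged ranks).
ranks: |6|->5, |4|->3, |4|->3, |8|->6, |1|->1, |4|->3
Step 3: Attach original signs; sum ranks with positive sign and with negative sign.
W+ = 3 + 3 + 6 + 3 = 15
W- = 5 + 1 = 6
(Check: W+ + W- = 21 should equal n(n+1)/2 = 21.)
Step 4: Test statistic W = min(W+, W-) = 6.
Step 5: Ties in |d|, so use the tie-corrected normal approximation.
        E[W] = n(n+1)/4 = 6*7/4 = 10.5.
        Tie groups: |d|=4 (t=3); sum(t^3 - t) = 24.
        Var[W] = n(n+1)(2n+1)/24 - sum(t^3-t)/48 = 546/24 - 24/48 = 22.25.
        z = (W - E[W]) / sqrt(Var[W]) = (6 - 10.5) / 4.7170 = -0.9540.
        Two-sided p = 2*Phi(z) = 0.340085.
Step 6: alpha = 0.05. fail to reject H0.

W+ = 15, W- = 6, W = min = 6, p = 0.340085, fail to reject H0.


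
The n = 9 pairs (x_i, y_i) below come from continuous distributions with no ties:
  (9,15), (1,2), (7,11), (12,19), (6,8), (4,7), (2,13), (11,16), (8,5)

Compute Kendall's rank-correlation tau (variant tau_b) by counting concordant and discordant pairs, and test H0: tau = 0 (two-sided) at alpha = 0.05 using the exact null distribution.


Step 1: Enumerate the 36 unordered pairs (i,j) with i<j and classify each by sign(x_j-x_i) * sign(y_j-y_i).
  (1,2):dx=-8,dy=-13->C; (1,3):dx=-2,dy=-4->C; (1,4):dx=+3,dy=+4->C; (1,5):dx=-3,dy=-7->C
  (1,6):dx=-5,dy=-8->C; (1,7):dx=-7,dy=-2->C; (1,8):dx=+2,dy=+1->C; (1,9):dx=-1,dy=-10->C
  (2,3):dx=+6,dy=+9->C; (2,4):dx=+11,dy=+17->C; (2,5):dx=+5,dy=+6->C; (2,6):dx=+3,dy=+5->C
  (2,7):dx=+1,dy=+11->C; (2,8):dx=+10,dy=+14->C; (2,9):dx=+7,dy=+3->C; (3,4):dx=+5,dy=+8->C
  (3,5):dx=-1,dy=-3->C; (3,6):dx=-3,dy=-4->C; (3,7):dx=-5,dy=+2->D; (3,8):dx=+4,dy=+5->C
  (3,9):dx=+1,dy=-6->D; (4,5):dx=-6,dy=-11->C; (4,6):dx=-8,dy=-12->C; (4,7):dx=-10,dy=-6->C
  (4,8):dx=-1,dy=-3->C; (4,9):dx=-4,dy=-14->C; (5,6):dx=-2,dy=-1->C; (5,7):dx=-4,dy=+5->D
  (5,8):dx=+5,dy=+8->C; (5,9):dx=+2,dy=-3->D; (6,7):dx=-2,dy=+6->D; (6,8):dx=+7,dy=+9->C
  (6,9):dx=+4,dy=-2->D; (7,8):dx=+9,dy=+3->C; (7,9):dx=+6,dy=-8->D; (8,9):dx=-3,dy=-11->C
Step 2: C = 29, D = 7, total pairs = 36.
Step 3: tau = (C - D)/(n(n-1)/2) = (29 - 7)/36 = 0.611111.
Step 4: Exact two-sided p-value (enumerate n! = 362880 permutations of y under H0): p = 0.024741.
Step 5: alpha = 0.05. reject H0.

tau_b = 0.6111 (C=29, D=7), p = 0.024741, reject H0.


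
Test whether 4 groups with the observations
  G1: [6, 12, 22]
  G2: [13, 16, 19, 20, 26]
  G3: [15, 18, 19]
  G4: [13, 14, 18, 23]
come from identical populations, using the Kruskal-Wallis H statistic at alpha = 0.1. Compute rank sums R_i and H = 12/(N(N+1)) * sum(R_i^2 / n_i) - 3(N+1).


Step 1: Combine all N = 15 observations and assign midranks.
sorted (value, group, rank): (6,G1,1), (12,G1,2), (13,G2,3.5), (13,G4,3.5), (14,G4,5), (15,G3,6), (16,G2,7), (18,G3,8.5), (18,G4,8.5), (19,G2,10.5), (19,G3,10.5), (20,G2,12), (22,G1,13), (23,G4,14), (26,G2,15)
Step 2: Sum ranks within each group.
R_1 = 16 (n_1 = 3)
R_2 = 48 (n_2 = 5)
R_3 = 25 (n_3 = 3)
R_4 = 31 (n_4 = 4)
Step 3: H = 12/(N(N+1)) * sum(R_i^2/n_i) - 3(N+1)
     = 12/(15*16) * (16^2/3 + 48^2/5 + 25^2/3 + 31^2/4) - 3*16
     = 0.050000 * 994.717 - 48
     = 1.735833.
Step 4: Ties present; correction factor C = 1 - 18/(15^3 - 15) = 0.994643. Corrected H = 1.735833 / 0.994643 = 1.745183.
Step 5: Under H0, H ~ chi^2(3); p-value = 0.626936.
Step 6: alpha = 0.1. fail to reject H0.

H = 1.7452, df = 3, p = 0.626936, fail to reject H0.


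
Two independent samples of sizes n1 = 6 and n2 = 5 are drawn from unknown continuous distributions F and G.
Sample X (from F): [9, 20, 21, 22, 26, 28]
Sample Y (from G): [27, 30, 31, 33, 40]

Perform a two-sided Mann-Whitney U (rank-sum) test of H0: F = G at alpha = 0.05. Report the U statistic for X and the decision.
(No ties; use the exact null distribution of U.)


Step 1: Combine and sort all 11 observations; assign midranks.
sorted (value, group): (9,X), (20,X), (21,X), (22,X), (26,X), (27,Y), (28,X), (30,Y), (31,Y), (33,Y), (40,Y)
ranks: 9->1, 20->2, 21->3, 22->4, 26->5, 27->6, 28->7, 30->8, 31->9, 33->10, 40->11
Step 2: Rank sum for X: R1 = 1 + 2 + 3 + 4 + 5 + 7 = 22.
Step 3: U_X = R1 - n1(n1+1)/2 = 22 - 6*7/2 = 22 - 21 = 1.
       U_Y = n1*n2 - U_X = 30 - 1 = 29.
Step 4: No ties, so the exact null distribution of U (based on enumerating the C(11,6) = 462 equally likely rank assignments) gives the two-sided p-value.
Step 5: p-value = 0.008658; compare to alpha = 0.05. reject H0.

U_X = 1, p = 0.008658, reject H0 at alpha = 0.05.


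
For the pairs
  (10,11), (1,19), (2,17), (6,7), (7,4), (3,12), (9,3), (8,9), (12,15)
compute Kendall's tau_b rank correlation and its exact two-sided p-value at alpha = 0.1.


Step 1: Enumerate the 36 unordered pairs (i,j) with i<j and classify each by sign(x_j-x_i) * sign(y_j-y_i).
  (1,2):dx=-9,dy=+8->D; (1,3):dx=-8,dy=+6->D; (1,4):dx=-4,dy=-4->C; (1,5):dx=-3,dy=-7->C
  (1,6):dx=-7,dy=+1->D; (1,7):dx=-1,dy=-8->C; (1,8):dx=-2,dy=-2->C; (1,9):dx=+2,dy=+4->C
  (2,3):dx=+1,dy=-2->D; (2,4):dx=+5,dy=-12->D; (2,5):dx=+6,dy=-15->D; (2,6):dx=+2,dy=-7->D
  (2,7):dx=+8,dy=-16->D; (2,8):dx=+7,dy=-10->D; (2,9):dx=+11,dy=-4->D; (3,4):dx=+4,dy=-10->D
  (3,5):dx=+5,dy=-13->D; (3,6):dx=+1,dy=-5->D; (3,7):dx=+7,dy=-14->D; (3,8):dx=+6,dy=-8->D
  (3,9):dx=+10,dy=-2->D; (4,5):dx=+1,dy=-3->D; (4,6):dx=-3,dy=+5->D; (4,7):dx=+3,dy=-4->D
  (4,8):dx=+2,dy=+2->C; (4,9):dx=+6,dy=+8->C; (5,6):dx=-4,dy=+8->D; (5,7):dx=+2,dy=-1->D
  (5,8):dx=+1,dy=+5->C; (5,9):dx=+5,dy=+11->C; (6,7):dx=+6,dy=-9->D; (6,8):dx=+5,dy=-3->D
  (6,9):dx=+9,dy=+3->C; (7,8):dx=-1,dy=+6->D; (7,9):dx=+3,dy=+12->C; (8,9):dx=+4,dy=+6->C
Step 2: C = 12, D = 24, total pairs = 36.
Step 3: tau = (C - D)/(n(n-1)/2) = (12 - 24)/36 = -0.333333.
Step 4: Exact two-sided p-value (enumerate n! = 362880 permutations of y under H0): p = 0.259518.
Step 5: alpha = 0.1. fail to reject H0.

tau_b = -0.3333 (C=12, D=24), p = 0.259518, fail to reject H0.


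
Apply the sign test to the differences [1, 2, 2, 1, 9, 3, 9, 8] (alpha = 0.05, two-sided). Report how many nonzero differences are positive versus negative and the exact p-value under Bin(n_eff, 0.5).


Step 1: Discard zero differences. Original n = 8; n_eff = number of nonzero differences = 8.
Nonzero differences (with sign): +1, +2, +2, +1, +9, +3, +9, +8
Step 2: Count signs: positive = 8, negative = 0.
Step 3: Under H0: P(positive) = 0.5, so the number of positives S ~ Bin(8, 0.5).
Step 4: Two-sided exact p-value = sum of Bin(8,0.5) probabilities at or below the observed probability = 0.007812.
Step 5: alpha = 0.05. reject H0.

n_eff = 8, pos = 8, neg = 0, p = 0.007812, reject H0.


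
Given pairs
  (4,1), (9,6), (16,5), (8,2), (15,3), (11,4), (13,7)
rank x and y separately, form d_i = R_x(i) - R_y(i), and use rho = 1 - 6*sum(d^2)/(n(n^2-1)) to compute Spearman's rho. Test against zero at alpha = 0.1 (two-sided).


Step 1: Rank x and y separately (midranks; no ties here).
rank(x): 4->1, 9->3, 16->7, 8->2, 15->6, 11->4, 13->5
rank(y): 1->1, 6->6, 5->5, 2->2, 3->3, 4->4, 7->7
Step 2: d_i = R_x(i) - R_y(i); compute d_i^2.
  (1-1)^2=0, (3-6)^2=9, (7-5)^2=4, (2-2)^2=0, (6-3)^2=9, (4-4)^2=0, (5-7)^2=4
sum(d^2) = 26.
Step 3: rho = 1 - 6*26 / (7*(7^2 - 1)) = 1 - 156/336 = 0.535714.
Step 4: Under H0, t = rho * sqrt((n-2)/(1-rho^2)) = 1.4186 ~ t(5).
Step 5: Two-sided p-value from the t-distribution with 5 df = 0.215217.
Step 6: alpha = 0.1. fail to reject H0.

rho = 0.5357, p = 0.215217, fail to reject H0 at alpha = 0.1.


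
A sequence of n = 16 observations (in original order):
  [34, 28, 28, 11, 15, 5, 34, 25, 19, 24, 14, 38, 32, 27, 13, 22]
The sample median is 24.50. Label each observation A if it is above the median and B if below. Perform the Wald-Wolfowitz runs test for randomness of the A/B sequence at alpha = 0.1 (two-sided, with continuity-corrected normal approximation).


Step 1: Compute median = 24.50; label A = above, B = below.
Labels in order: AAABBBAABBBAAABB  (n_A = 8, n_B = 8)
Step 2: Count runs R = 6.
Step 3: Under H0 (random ordering), E[R] = 2*n_A*n_B/(n_A+n_B) + 1 = 2*8*8/16 + 1 = 9.0000.
        Var[R] = 2*n_A*n_B*(2*n_A*n_B - n_A - n_B) / ((n_A+n_B)^2 * (n_A+n_B-1)) = 14336/3840 = 3.7333.
        SD[R] = 1.9322.
Step 4: Continuity-corrected z = (R + 0.5 - E[R]) / SD[R] = (6 + 0.5 - 9.0000) / 1.9322 = -1.2939.
Step 5: Two-sided p-value via normal approximation = 2*(1 - Phi(|z|)) = 0.195709.
Step 6: alpha = 0.1. fail to reject H0.

R = 6, z = -1.2939, p = 0.195709, fail to reject H0.


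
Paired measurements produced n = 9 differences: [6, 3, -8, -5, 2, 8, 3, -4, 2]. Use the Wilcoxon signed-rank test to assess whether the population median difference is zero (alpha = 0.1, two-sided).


Step 1: Drop any zero differences (none here) and take |d_i|.
|d| = [6, 3, 8, 5, 2, 8, 3, 4, 2]
Step 2: Midrank |d_i| (ties get averaged ranks).
ranks: |6|->7, |3|->3.5, |8|->8.5, |5|->6, |2|->1.5, |8|->8.5, |3|->3.5, |4|->5, |2|->1.5
Step 3: Attach original signs; sum ranks with positive sign and with negative sign.
W+ = 7 + 3.5 + 1.5 + 8.5 + 3.5 + 1.5 = 25.5
W- = 8.5 + 6 + 5 = 19.5
(Check: W+ + W- = 45 should equal n(n+1)/2 = 45.)
Step 4: Test statistic W = min(W+, W-) = 19.5.
Step 5: Ties in |d|, so use the tie-corrected normal approximation.
        E[W] = n(n+1)/4 = 9*10/4 = 22.5.
        Tie groups: |d|=2 (t=2), |d|=3 (t=2), |d|=8 (t=2); sum(t^3 - t) = 18.
        Var[W] = n(n+1)(2n+1)/24 - sum(t^3-t)/48 = 1710/24 - 18/48 = 70.875.
        z = (W - E[W]) / sqrt(Var[W]) = (19.5 - 22.5) / 8.4187 = -0.3563.
        Two-sided p = 2*Phi(z) = 0.721580.
Step 6: alpha = 0.1. fail to reject H0.

W+ = 25.5, W- = 19.5, W = min = 19.5, p = 0.721580, fail to reject H0.


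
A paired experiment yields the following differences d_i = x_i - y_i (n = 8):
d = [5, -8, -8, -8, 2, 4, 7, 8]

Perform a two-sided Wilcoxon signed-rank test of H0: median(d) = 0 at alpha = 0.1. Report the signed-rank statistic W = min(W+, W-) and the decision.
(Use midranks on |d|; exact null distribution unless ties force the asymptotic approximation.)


Step 1: Drop any zero differences (none here) and take |d_i|.
|d| = [5, 8, 8, 8, 2, 4, 7, 8]
Step 2: Midrank |d_i| (ties get averaged ranks).
ranks: |5|->3, |8|->6.5, |8|->6.5, |8|->6.5, |2|->1, |4|->2, |7|->4, |8|->6.5
Step 3: Attach original signs; sum ranks with positive sign and with negative sign.
W+ = 3 + 1 + 2 + 4 + 6.5 = 16.5
W- = 6.5 + 6.5 + 6.5 = 19.5
(Check: W+ + W- = 36 should equal n(n+1)/2 = 36.)
Step 4: Test statistic W = min(W+, W-) = 16.5.
Step 5: Ties in |d|, so use the tie-corrected normal approximation.
        E[W] = n(n+1)/4 = 8*9/4 = 18.
        Tie groups: |d|=8 (t=4); sum(t^3 - t) = 60.
        Var[W] = n(n+1)(2n+1)/24 - sum(t^3-t)/48 = 1224/24 - 60/48 = 49.75.
        z = (W - E[W]) / sqrt(Var[W]) = (16.5 - 18) / 7.0534 = -0.2127.
        Two-sided p = 2*Phi(z) = 0.831589.
Step 6: alpha = 0.1. fail to reject H0.

W+ = 16.5, W- = 19.5, W = min = 16.5, p = 0.831589, fail to reject H0.


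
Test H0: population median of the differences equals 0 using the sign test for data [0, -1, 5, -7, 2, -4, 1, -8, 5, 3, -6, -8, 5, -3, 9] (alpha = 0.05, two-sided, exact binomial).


Step 1: Discard zero differences. Original n = 15; n_eff = number of nonzero differences = 14.
Nonzero differences (with sign): -1, +5, -7, +2, -4, +1, -8, +5, +3, -6, -8, +5, -3, +9
Step 2: Count signs: positive = 7, negative = 7.
Step 3: Under H0: P(positive) = 0.5, so the number of positives S ~ Bin(14, 0.5).
Step 4: Two-sided exact p-value = sum of Bin(14,0.5) probabilities at or below the observed probability = 1.000000.
Step 5: alpha = 0.05. fail to reject H0.

n_eff = 14, pos = 7, neg = 7, p = 1.000000, fail to reject H0.


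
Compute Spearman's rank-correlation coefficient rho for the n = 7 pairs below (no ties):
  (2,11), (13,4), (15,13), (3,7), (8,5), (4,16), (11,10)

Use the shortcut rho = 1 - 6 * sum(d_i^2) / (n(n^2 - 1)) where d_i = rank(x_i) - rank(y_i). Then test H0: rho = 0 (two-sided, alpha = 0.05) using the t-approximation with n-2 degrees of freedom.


Step 1: Rank x and y separately (midranks; no ties here).
rank(x): 2->1, 13->6, 15->7, 3->2, 8->4, 4->3, 11->5
rank(y): 11->5, 4->1, 13->6, 7->3, 5->2, 16->7, 10->4
Step 2: d_i = R_x(i) - R_y(i); compute d_i^2.
  (1-5)^2=16, (6-1)^2=25, (7-6)^2=1, (2-3)^2=1, (4-2)^2=4, (3-7)^2=16, (5-4)^2=1
sum(d^2) = 64.
Step 3: rho = 1 - 6*64 / (7*(7^2 - 1)) = 1 - 384/336 = -0.142857.
Step 4: Under H0, t = rho * sqrt((n-2)/(1-rho^2)) = -0.3227 ~ t(5).
Step 5: Two-sided p-value from the t-distribution with 5 df = 0.759945.
Step 6: alpha = 0.05. fail to reject H0.

rho = -0.1429, p = 0.759945, fail to reject H0 at alpha = 0.05.


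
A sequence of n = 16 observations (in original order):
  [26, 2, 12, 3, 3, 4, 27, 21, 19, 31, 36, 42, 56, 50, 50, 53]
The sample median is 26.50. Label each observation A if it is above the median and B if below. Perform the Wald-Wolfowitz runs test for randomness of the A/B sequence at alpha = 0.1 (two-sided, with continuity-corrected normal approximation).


Step 1: Compute median = 26.50; label A = above, B = below.
Labels in order: BBBBBBABBAAAAAAA  (n_A = 8, n_B = 8)
Step 2: Count runs R = 4.
Step 3: Under H0 (random ordering), E[R] = 2*n_A*n_B/(n_A+n_B) + 1 = 2*8*8/16 + 1 = 9.0000.
        Var[R] = 2*n_A*n_B*(2*n_A*n_B - n_A - n_B) / ((n_A+n_B)^2 * (n_A+n_B-1)) = 14336/3840 = 3.7333.
        SD[R] = 1.9322.
Step 4: Continuity-corrected z = (R + 0.5 - E[R]) / SD[R] = (4 + 0.5 - 9.0000) / 1.9322 = -2.3290.
Step 5: Two-sided p-value via normal approximation = 2*(1 - Phi(|z|)) = 0.019861.
Step 6: alpha = 0.1. reject H0.

R = 4, z = -2.3290, p = 0.019861, reject H0.


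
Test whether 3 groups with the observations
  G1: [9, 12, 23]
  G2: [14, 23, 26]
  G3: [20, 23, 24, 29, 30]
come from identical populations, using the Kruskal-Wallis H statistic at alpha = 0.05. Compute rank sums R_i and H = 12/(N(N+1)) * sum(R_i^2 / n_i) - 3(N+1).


Step 1: Combine all N = 11 observations and assign midranks.
sorted (value, group, rank): (9,G1,1), (12,G1,2), (14,G2,3), (20,G3,4), (23,G1,6), (23,G2,6), (23,G3,6), (24,G3,8), (26,G2,9), (29,G3,10), (30,G3,11)
Step 2: Sum ranks within each group.
R_1 = 9 (n_1 = 3)
R_2 = 18 (n_2 = 3)
R_3 = 39 (n_3 = 5)
Step 3: H = 12/(N(N+1)) * sum(R_i^2/n_i) - 3(N+1)
     = 12/(11*12) * (9^2/3 + 18^2/3 + 39^2/5) - 3*12
     = 0.090909 * 439.2 - 36
     = 3.927273.
Step 4: Ties present; correction factor C = 1 - 24/(11^3 - 11) = 0.981818. Corrected H = 3.927273 / 0.981818 = 4.000000.
Step 5: Under H0, H ~ chi^2(2); p-value = 0.135335.
Step 6: alpha = 0.05. fail to reject H0.

H = 4.0000, df = 2, p = 0.135335, fail to reject H0.


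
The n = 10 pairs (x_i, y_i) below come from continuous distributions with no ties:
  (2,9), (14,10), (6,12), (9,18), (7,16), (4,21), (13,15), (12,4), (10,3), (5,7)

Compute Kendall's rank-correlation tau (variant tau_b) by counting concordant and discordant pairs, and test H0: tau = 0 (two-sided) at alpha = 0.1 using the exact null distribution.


Step 1: Enumerate the 45 unordered pairs (i,j) with i<j and classify each by sign(x_j-x_i) * sign(y_j-y_i).
  (1,2):dx=+12,dy=+1->C; (1,3):dx=+4,dy=+3->C; (1,4):dx=+7,dy=+9->C; (1,5):dx=+5,dy=+7->C
  (1,6):dx=+2,dy=+12->C; (1,7):dx=+11,dy=+6->C; (1,8):dx=+10,dy=-5->D; (1,9):dx=+8,dy=-6->D
  (1,10):dx=+3,dy=-2->D; (2,3):dx=-8,dy=+2->D; (2,4):dx=-5,dy=+8->D; (2,5):dx=-7,dy=+6->D
  (2,6):dx=-10,dy=+11->D; (2,7):dx=-1,dy=+5->D; (2,8):dx=-2,dy=-6->C; (2,9):dx=-4,dy=-7->C
  (2,10):dx=-9,dy=-3->C; (3,4):dx=+3,dy=+6->C; (3,5):dx=+1,dy=+4->C; (3,6):dx=-2,dy=+9->D
  (3,7):dx=+7,dy=+3->C; (3,8):dx=+6,dy=-8->D; (3,9):dx=+4,dy=-9->D; (3,10):dx=-1,dy=-5->C
  (4,5):dx=-2,dy=-2->C; (4,6):dx=-5,dy=+3->D; (4,7):dx=+4,dy=-3->D; (4,8):dx=+3,dy=-14->D
  (4,9):dx=+1,dy=-15->D; (4,10):dx=-4,dy=-11->C; (5,6):dx=-3,dy=+5->D; (5,7):dx=+6,dy=-1->D
  (5,8):dx=+5,dy=-12->D; (5,9):dx=+3,dy=-13->D; (5,10):dx=-2,dy=-9->C; (6,7):dx=+9,dy=-6->D
  (6,8):dx=+8,dy=-17->D; (6,9):dx=+6,dy=-18->D; (6,10):dx=+1,dy=-14->D; (7,8):dx=-1,dy=-11->C
  (7,9):dx=-3,dy=-12->C; (7,10):dx=-8,dy=-8->C; (8,9):dx=-2,dy=-1->C; (8,10):dx=-7,dy=+3->D
  (9,10):dx=-5,dy=+4->D
Step 2: C = 20, D = 25, total pairs = 45.
Step 3: tau = (C - D)/(n(n-1)/2) = (20 - 25)/45 = -0.111111.
Step 4: Exact two-sided p-value (enumerate n! = 3628800 permutations of y under H0): p = 0.727490.
Step 5: alpha = 0.1. fail to reject H0.

tau_b = -0.1111 (C=20, D=25), p = 0.727490, fail to reject H0.
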